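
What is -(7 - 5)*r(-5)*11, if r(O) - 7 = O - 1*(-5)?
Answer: -154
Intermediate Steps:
r(O) = 12 + O (r(O) = 7 + (O - 1*(-5)) = 7 + (O + 5) = 7 + (5 + O) = 12 + O)
-(7 - 5)*r(-5)*11 = -(7 - 5)*(12 - 5)*11 = -2*7*11 = -14*11 = -1*154 = -154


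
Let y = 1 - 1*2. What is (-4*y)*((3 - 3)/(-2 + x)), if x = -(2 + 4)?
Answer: 0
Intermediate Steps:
x = -6 (x = -1*6 = -6)
y = -1 (y = 1 - 2 = -1)
(-4*y)*((3 - 3)/(-2 + x)) = (-4*(-1))*((3 - 3)/(-2 - 6)) = 4*(0/(-8)) = 4*(0*(-⅛)) = 4*0 = 0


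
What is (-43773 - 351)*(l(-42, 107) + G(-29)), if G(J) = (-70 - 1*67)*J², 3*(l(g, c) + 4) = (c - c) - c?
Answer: 5085585160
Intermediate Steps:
l(g, c) = -4 - c/3 (l(g, c) = -4 + ((c - c) - c)/3 = -4 + (0 - c)/3 = -4 + (-c)/3 = -4 - c/3)
G(J) = -137*J² (G(J) = (-70 - 67)*J² = -137*J²)
(-43773 - 351)*(l(-42, 107) + G(-29)) = (-43773 - 351)*((-4 - ⅓*107) - 137*(-29)²) = -44124*((-4 - 107/3) - 137*841) = -44124*(-119/3 - 115217) = -44124*(-345770/3) = 5085585160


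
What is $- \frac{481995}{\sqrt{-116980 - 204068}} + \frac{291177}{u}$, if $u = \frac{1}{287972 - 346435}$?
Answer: $-17023080951 + \frac{160665 i \sqrt{182}}{2548} \approx -1.7023 \cdot 10^{10} + 850.66 i$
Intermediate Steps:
$u = - \frac{1}{58463}$ ($u = \frac{1}{-58463} = - \frac{1}{58463} \approx -1.7105 \cdot 10^{-5}$)
$- \frac{481995}{\sqrt{-116980 - 204068}} + \frac{291177}{u} = - \frac{481995}{\sqrt{-116980 - 204068}} + \frac{291177}{- \frac{1}{58463}} = - \frac{481995}{\sqrt{-321048}} + 291177 \left(-58463\right) = - \frac{481995}{42 i \sqrt{182}} - 17023080951 = - 481995 \left(- \frac{i \sqrt{182}}{7644}\right) - 17023080951 = \frac{160665 i \sqrt{182}}{2548} - 17023080951 = -17023080951 + \frac{160665 i \sqrt{182}}{2548}$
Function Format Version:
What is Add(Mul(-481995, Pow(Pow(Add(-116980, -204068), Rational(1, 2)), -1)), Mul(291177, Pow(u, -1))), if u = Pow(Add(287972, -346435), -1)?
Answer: Add(-17023080951, Mul(Rational(160665, 2548), I, Pow(182, Rational(1, 2)))) ≈ Add(-1.7023e+10, Mul(850.66, I))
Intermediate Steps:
u = Rational(-1, 58463) (u = Pow(-58463, -1) = Rational(-1, 58463) ≈ -1.7105e-5)
Add(Mul(-481995, Pow(Pow(Add(-116980, -204068), Rational(1, 2)), -1)), Mul(291177, Pow(u, -1))) = Add(Mul(-481995, Pow(Pow(Add(-116980, -204068), Rational(1, 2)), -1)), Mul(291177, Pow(Rational(-1, 58463), -1))) = Add(Mul(-481995, Pow(Pow(-321048, Rational(1, 2)), -1)), Mul(291177, -58463)) = Add(Mul(-481995, Pow(Mul(42, I, Pow(182, Rational(1, 2))), -1)), -17023080951) = Add(Mul(-481995, Mul(Rational(-1, 7644), I, Pow(182, Rational(1, 2)))), -17023080951) = Add(Mul(Rational(160665, 2548), I, Pow(182, Rational(1, 2))), -17023080951) = Add(-17023080951, Mul(Rational(160665, 2548), I, Pow(182, Rational(1, 2))))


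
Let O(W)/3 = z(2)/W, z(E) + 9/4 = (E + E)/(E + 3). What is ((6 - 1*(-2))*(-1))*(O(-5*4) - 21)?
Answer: 8313/50 ≈ 166.26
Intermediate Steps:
z(E) = -9/4 + 2*E/(3 + E) (z(E) = -9/4 + (E + E)/(E + 3) = -9/4 + (2*E)/(3 + E) = -9/4 + 2*E/(3 + E))
O(W) = -87/(20*W) (O(W) = 3*(((-27 - 1*2)/(4*(3 + 2)))/W) = 3*(((1/4)*(-27 - 2)/5)/W) = 3*(((1/4)*(1/5)*(-29))/W) = 3*(-29/(20*W)) = -87/(20*W))
((6 - 1*(-2))*(-1))*(O(-5*4) - 21) = ((6 - 1*(-2))*(-1))*(-87/(20*((-5*4))) - 21) = ((6 + 2)*(-1))*(-87/20/(-20) - 21) = (8*(-1))*(-87/20*(-1/20) - 21) = -8*(87/400 - 21) = -8*(-8313/400) = 8313/50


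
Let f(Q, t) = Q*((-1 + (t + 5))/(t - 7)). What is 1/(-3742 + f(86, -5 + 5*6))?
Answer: -9/32431 ≈ -0.00027751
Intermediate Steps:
f(Q, t) = Q*(4 + t)/(-7 + t) (f(Q, t) = Q*((-1 + (5 + t))/(-7 + t)) = Q*((4 + t)/(-7 + t)) = Q*(4 + t)/(-7 + t))
1/(-3742 + f(86, -5 + 5*6)) = 1/(-3742 + 86*(4 + (-5 + 5*6))/(-7 + (-5 + 5*6))) = 1/(-3742 + 86*(4 + (-5 + 30))/(-7 + (-5 + 30))) = 1/(-3742 + 86*(4 + 25)/(-7 + 25)) = 1/(-3742 + 86*29/18) = 1/(-3742 + 86*(1/18)*29) = 1/(-3742 + 1247/9) = 1/(-32431/9) = -9/32431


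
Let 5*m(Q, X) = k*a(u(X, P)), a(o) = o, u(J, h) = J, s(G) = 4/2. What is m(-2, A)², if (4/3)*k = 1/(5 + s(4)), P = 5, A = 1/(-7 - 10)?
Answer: 9/5664400 ≈ 1.5889e-6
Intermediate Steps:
A = -1/17 (A = 1/(-17) = -1/17 ≈ -0.058824)
s(G) = 2 (s(G) = 4*(½) = 2)
k = 3/28 (k = 3/(4*(5 + 2)) = (¾)/7 = (¾)*(⅐) = 3/28 ≈ 0.10714)
m(Q, X) = 3*X/140 (m(Q, X) = (3*X/28)/5 = 3*X/140)
m(-2, A)² = ((3/140)*(-1/17))² = (-3/2380)² = 9/5664400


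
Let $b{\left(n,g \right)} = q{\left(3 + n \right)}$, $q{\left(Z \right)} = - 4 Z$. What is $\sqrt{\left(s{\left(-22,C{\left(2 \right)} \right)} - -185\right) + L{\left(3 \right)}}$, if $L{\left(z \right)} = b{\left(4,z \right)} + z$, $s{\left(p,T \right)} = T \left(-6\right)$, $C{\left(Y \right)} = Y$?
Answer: $2 \sqrt{37} \approx 12.166$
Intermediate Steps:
$s{\left(p,T \right)} = - 6 T$
$b{\left(n,g \right)} = -12 - 4 n$ ($b{\left(n,g \right)} = - 4 \left(3 + n\right) = -12 - 4 n$)
$L{\left(z \right)} = -28 + z$ ($L{\left(z \right)} = \left(-12 - 16\right) + z = -28 + z$)
$\sqrt{\left(s{\left(-22,C{\left(2 \right)} \right)} - -185\right) + L{\left(3 \right)}} = \sqrt{\left(\left(-6\right) 2 - -185\right) + \left(-28 + 3\right)} = \sqrt{\left(-12 + 185\right) - 25} = \sqrt{173 - 25} = \sqrt{148} = 2 \sqrt{37}$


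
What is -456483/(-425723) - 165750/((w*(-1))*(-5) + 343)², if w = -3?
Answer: -10726660089/22900491616 ≈ -0.46840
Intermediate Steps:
-456483/(-425723) - 165750/((w*(-1))*(-5) + 343)² = -456483/(-425723) - 165750/(-3*(-1)*(-5) + 343)² = -456483*(-1/425723) - 165750/(3*(-5) + 343)² = 456483/425723 - 165750/(-15 + 343)² = 456483/425723 - 165750/(328²) = 456483/425723 - 165750/107584 = 456483/425723 - 165750*1/107584 = 456483/425723 - 82875/53792 = -10726660089/22900491616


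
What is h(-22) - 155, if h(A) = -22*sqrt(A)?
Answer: -155 - 22*I*sqrt(22) ≈ -155.0 - 103.19*I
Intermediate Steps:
h(-22) - 155 = -22*I*sqrt(22) - 155 = -155 - 22*I*sqrt(22)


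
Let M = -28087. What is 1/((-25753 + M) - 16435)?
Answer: -1/70275 ≈ -1.4230e-5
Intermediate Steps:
1/((-25753 + M) - 16435) = 1/((-25753 - 28087) - 16435) = 1/(-53840 - 16435) = 1/(-70275) = -1/70275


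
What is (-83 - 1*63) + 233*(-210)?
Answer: -49076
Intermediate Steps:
(-83 - 1*63) + 233*(-210) = (-83 - 63) - 48930 = -146 - 48930 = -49076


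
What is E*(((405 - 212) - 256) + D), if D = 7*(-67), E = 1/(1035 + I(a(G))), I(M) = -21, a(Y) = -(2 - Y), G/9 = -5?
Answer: -266/507 ≈ -0.52465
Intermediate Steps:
G = -45 (G = 9*(-5) = -45)
a(Y) = -2 + Y
E = 1/1014 (E = 1/(1035 - 21) = 1/1014 ≈ 0.00098619)
D = -469
E*(((405 - 212) - 256) + D) = (((405 - 212) - 256) - 469)/1014 = ((193 - 256) - 469)/1014 = (-63 - 469)/1014 = (1/1014)*(-532) = -266/507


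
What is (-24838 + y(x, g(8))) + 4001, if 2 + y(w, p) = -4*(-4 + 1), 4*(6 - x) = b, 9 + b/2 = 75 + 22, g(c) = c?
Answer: -20827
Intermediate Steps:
b = 176 (b = -18 + 2*(75 + 22) = -18 + 2*97 = -18 + 194 = 176)
x = -38 (x = 6 - ¼*176 = 6 - 44 = -38)
y(w, p) = 10 (y(w, p) = -2 - 4*(-4 + 1) = -2 - 4*(-3) = -2 + 12 = 10)
(-24838 + y(x, g(8))) + 4001 = (-24838 + 10) + 4001 = -24828 + 4001 = -20827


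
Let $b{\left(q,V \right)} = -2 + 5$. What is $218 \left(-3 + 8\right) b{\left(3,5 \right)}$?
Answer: $3270$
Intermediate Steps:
$b{\left(q,V \right)} = 3$
$218 \left(-3 + 8\right) b{\left(3,5 \right)} = 218 \left(-3 + 8\right) 3 = 218 \cdot 5 \cdot 3 = 218 \cdot 15 = 3270$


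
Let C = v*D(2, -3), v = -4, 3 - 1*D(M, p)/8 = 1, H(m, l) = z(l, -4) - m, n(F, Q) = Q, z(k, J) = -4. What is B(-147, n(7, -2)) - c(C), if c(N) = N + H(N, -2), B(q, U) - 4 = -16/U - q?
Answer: 163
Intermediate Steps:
H(m, l) = -4 - m
B(q, U) = 4 - q - 16/U (B(q, U) = 4 + (-16/U - q) = 4 + (-q - 16/U) = 4 - q - 16/U)
D(M, p) = 16 (D(M, p) = 24 - 8*1 = 24 - 8 = 16)
C = -64 (C = -4*16 = -64)
c(N) = -4 (c(N) = N + (-4 - N) = -4)
B(-147, n(7, -2)) - c(C) = (4 - 1*(-147) - 16/(-2)) - 1*(-4) = (4 + 147 - 16*(-½)) + 4 = (4 + 147 + 8) + 4 = 159 + 4 = 163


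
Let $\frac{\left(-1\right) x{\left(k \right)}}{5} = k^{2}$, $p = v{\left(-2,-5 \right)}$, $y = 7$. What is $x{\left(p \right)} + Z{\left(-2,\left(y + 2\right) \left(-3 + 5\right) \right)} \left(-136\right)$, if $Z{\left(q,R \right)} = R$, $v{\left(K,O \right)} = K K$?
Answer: $-2528$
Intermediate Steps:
$v{\left(K,O \right)} = K^{2}$
$p = 4$ ($p = \left(-2\right)^{2} = 4$)
$x{\left(k \right)} = - 5 k^{2}$
$x{\left(p \right)} + Z{\left(-2,\left(y + 2\right) \left(-3 + 5\right) \right)} \left(-136\right) = - 5 \cdot 4^{2} + \left(7 + 2\right) \left(-3 + 5\right) \left(-136\right) = \left(-5\right) 16 + 9 \cdot 2 \left(-136\right) = -80 + 18 \left(-136\right) = -80 - 2448 = -2528$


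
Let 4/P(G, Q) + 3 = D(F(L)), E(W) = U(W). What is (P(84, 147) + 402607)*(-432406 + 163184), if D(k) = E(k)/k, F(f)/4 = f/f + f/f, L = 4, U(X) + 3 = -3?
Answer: -1625855618758/15 ≈ -1.0839e+11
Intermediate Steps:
U(X) = -6 (U(X) = -3 - 3 = -6)
E(W) = -6
F(f) = 8 (F(f) = 4*(f/f + f/f) = 4*(1 + 1) = 4*2 = 8)
D(k) = -6/k
P(G, Q) = -16/15 (P(G, Q) = 4/(-3 - 6/8) = 4/(-3 - 6*⅛) = 4/(-3 - ¾) = 4/(-15/4) = 4*(-4/15) = -16/15)
(P(84, 147) + 402607)*(-432406 + 163184) = (-16/15 + 402607)*(-432406 + 163184) = (6039089/15)*(-269222) = -1625855618758/15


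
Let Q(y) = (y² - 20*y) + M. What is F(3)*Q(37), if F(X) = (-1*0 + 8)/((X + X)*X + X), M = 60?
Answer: 5512/21 ≈ 262.48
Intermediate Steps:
Q(y) = 60 + y² - 20*y (Q(y) = (y² - 20*y) + 60 = 60 + y² - 20*y)
F(X) = 8/(X + 2*X²) (F(X) = (0 + 8)/((2*X)*X + X) = 8/(2*X² + X) = 8/(X + 2*X²))
F(3)*Q(37) = (8/(3*(1 + 2*3)))*(60 + 37² - 20*37) = (8*(⅓)/(1 + 6))*(60 + 1369 - 740) = (8*(⅓)/7)*689 = (8*(⅓)*(⅐))*689 = (8/21)*689 = 5512/21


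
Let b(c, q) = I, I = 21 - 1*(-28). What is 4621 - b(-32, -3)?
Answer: 4572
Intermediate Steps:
I = 49 (I = 21 + 28 = 49)
b(c, q) = 49
4621 - b(-32, -3) = 4621 - 1*49 = 4621 - 49 = 4572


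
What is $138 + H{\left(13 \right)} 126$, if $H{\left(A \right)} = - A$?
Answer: $-1500$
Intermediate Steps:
$138 + H{\left(13 \right)} 126 = 138 + \left(-1\right) 13 \cdot 126 = 138 - 1638 = -1500$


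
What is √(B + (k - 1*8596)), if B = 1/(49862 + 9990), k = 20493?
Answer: √10654542482935/29926 ≈ 109.07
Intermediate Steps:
B = 1/59852 ≈ 1.6708e-5
√(B + (k - 1*8596)) = √(1/59852 + (20493 - 1*8596)) = √(1/59852 + (20493 - 8596)) = √(1/59852 + 11897) = √(712059245/59852) = √10654542482935/29926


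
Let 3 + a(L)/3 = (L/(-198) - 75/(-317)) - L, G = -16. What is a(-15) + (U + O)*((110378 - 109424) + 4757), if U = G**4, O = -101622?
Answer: -1437251498605/6974 ≈ -2.0609e+8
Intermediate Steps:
a(L) = -2628/317 - 199*L/66 (a(L) = -9 + 3*((L/(-198) - 75/(-317)) - L) = -9 + 3*((L*(-1/198) - 75*(-1/317)) - L) = -9 + 3*((-L/198 + 75/317) - L) = -9 + 3*((75/317 - L/198) - L) = -9 + 3*(75/317 - 199*L/198) = -9 + (225/317 - 199*L/66) = -2628/317 - 199*L/66)
U = 65536 (U = (-16)**4 = 65536)
a(-15) + (U + O)*((110378 - 109424) + 4757) = (-2628/317 - 199/66*(-15)) + (65536 - 101622)*((110378 - 109424) + 4757) = (-2628/317 + 995/22) - 36086*(954 + 4757) = 257599/6974 - 36086*5711 = 257599/6974 - 206087146 = -1437251498605/6974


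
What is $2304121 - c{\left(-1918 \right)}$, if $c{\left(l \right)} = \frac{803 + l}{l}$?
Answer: $\frac{4419302963}{1918} \approx 2.3041 \cdot 10^{6}$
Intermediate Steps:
$c{\left(l \right)} = \frac{803 + l}{l}$
$2304121 - c{\left(-1918 \right)} = 2304121 - \frac{803 - 1918}{-1918} = 2304121 - \left(- \frac{1}{1918}\right) \left(-1115\right) = 2304121 - \frac{1115}{1918} = \frac{4419302963}{1918}$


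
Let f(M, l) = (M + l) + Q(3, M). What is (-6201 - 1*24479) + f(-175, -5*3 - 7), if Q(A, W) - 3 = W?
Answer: -31049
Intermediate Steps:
Q(A, W) = 3 + W
f(M, l) = 3 + l + 2*M (f(M, l) = (M + l) + (3 + M) = 3 + l + 2*M)
(-6201 - 1*24479) + f(-175, -5*3 - 7) = (-6201 - 1*24479) + (3 + (-5*3 - 7) + 2*(-175)) = (-6201 - 24479) + (3 + (-15 - 7) - 350) = -30680 + (3 - 22 - 350) = -30680 - 369 = -31049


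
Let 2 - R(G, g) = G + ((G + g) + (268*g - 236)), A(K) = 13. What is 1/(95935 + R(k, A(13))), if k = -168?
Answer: 1/93012 ≈ 1.0751e-5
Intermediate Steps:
R(G, g) = 238 - 269*g - 2*G (R(G, g) = 2 - (G + ((G + g) + (268*g - 236))) = 2 - (G + ((G + g) + (-236 + 268*g))) = 2 - (G + (-236 + G + 269*g)) = 2 - (-236 + 2*G + 269*g) = 2 + (236 - 269*g - 2*G) = 238 - 269*g - 2*G)
1/(95935 + R(k, A(13))) = 1/(95935 + (238 - 269*13 - 2*(-168))) = 1/(95935 + (238 - 3497 + 336)) = 1/(95935 - 2923) = 1/93012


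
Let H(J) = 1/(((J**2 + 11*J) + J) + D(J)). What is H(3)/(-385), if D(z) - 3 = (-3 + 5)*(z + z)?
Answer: -1/23100 ≈ -4.3290e-5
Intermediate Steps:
D(z) = 3 + 4*z (D(z) = 3 + (-3 + 5)*(z + z) = 3 + 2*(2*z) = 3 + 4*z)
H(J) = 1/(3 + J**2 + 16*J) (H(J) = 1/(((J**2 + 11*J) + J) + (3 + 4*J)) = 1/((J**2 + 12*J) + (3 + 4*J)) = 1/(3 + J**2 + 16*J))
H(3)/(-385) = 1/((3 + 3**2 + 16*3)*(-385)) = -1/385/(3 + 9 + 48) = -1/385/60 = (1/60)*(-1/385) = -1/23100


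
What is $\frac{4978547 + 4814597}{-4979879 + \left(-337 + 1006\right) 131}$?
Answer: $- \frac{1224143}{611530} \approx -2.0018$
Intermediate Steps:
$\frac{4978547 + 4814597}{-4979879 + \left(-337 + 1006\right) 131} = \frac{9793144}{-4979879 + 669 \cdot 131} = \frac{9793144}{-4979879 + 87639} = \frac{9793144}{-4892240} = 9793144 \left(- \frac{1}{4892240}\right) = - \frac{1224143}{611530}$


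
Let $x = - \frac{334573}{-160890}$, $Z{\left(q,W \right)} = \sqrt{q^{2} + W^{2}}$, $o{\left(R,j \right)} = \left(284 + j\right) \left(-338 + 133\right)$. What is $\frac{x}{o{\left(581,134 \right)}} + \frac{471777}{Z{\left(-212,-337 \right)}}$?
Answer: $- \frac{334573}{13786664100} + \frac{471777 \sqrt{158513}}{158513} \approx 1185.0$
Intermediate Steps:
$o{\left(R,j \right)} = -58220 - 205 j$ ($o{\left(R,j \right)} = \left(284 + j\right) \left(-205\right) = -58220 - 205 j$)
$Z{\left(q,W \right)} = \sqrt{W^{2} + q^{2}}$
$x = \frac{334573}{160890}$ ($x = \left(-334573\right) \left(- \frac{1}{160890}\right) = \frac{334573}{160890} \approx 2.0795$)
$\frac{x}{o{\left(581,134 \right)}} + \frac{471777}{Z{\left(-212,-337 \right)}} = \frac{334573}{160890 \left(-58220 - 27470\right)} + \frac{471777}{\sqrt{\left(-337\right)^{2} + \left(-212\right)^{2}}} = \frac{334573}{160890 \left(-58220 - 27470\right)} + \frac{471777}{\sqrt{113569 + 44944}} = \frac{334573}{160890 \left(-85690\right)} + \frac{471777}{\sqrt{158513}} = \frac{334573}{160890} \left(- \frac{1}{85690}\right) + 471777 \frac{\sqrt{158513}}{158513} = - \frac{334573}{13786664100} + \frac{471777 \sqrt{158513}}{158513}$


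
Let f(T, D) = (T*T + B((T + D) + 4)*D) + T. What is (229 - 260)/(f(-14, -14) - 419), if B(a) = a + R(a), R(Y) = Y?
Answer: -31/435 ≈ -0.071264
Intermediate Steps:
B(a) = 2*a (B(a) = a + a = 2*a)
f(T, D) = T + T² + D*(8 + 2*D + 2*T) (f(T, D) = (T*T + (2*((T + D) + 4))*D) + T = (T² + (2*((D + T) + 4))*D) + T = (T² + (2*(4 + D + T))*D) + T = (T² + (8 + 2*D + 2*T)*D) + T = (T² + D*(8 + 2*D + 2*T)) + T = T + T² + D*(8 + 2*D + 2*T))
(229 - 260)/(f(-14, -14) - 419) = (229 - 260)/((-14 + (-14)² + 2*(-14)*(4 - 14 - 14)) - 419) = -31/((-14 + 196 + 2*(-14)*(-24)) - 419) = -31/((-14 + 196 + 672) - 419) = -31/(854 - 419) = -31/435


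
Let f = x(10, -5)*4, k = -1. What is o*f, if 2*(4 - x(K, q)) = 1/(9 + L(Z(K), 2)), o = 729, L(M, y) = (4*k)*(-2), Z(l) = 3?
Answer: 196830/17 ≈ 11578.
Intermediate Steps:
L(M, y) = 8 (L(M, y) = (4*(-1))*(-2) = -4*(-2) = 8)
x(K, q) = 135/34 (x(K, q) = 4 - 1/(2*(9 + 8)) = 4 - ½/17 = 4 - ½*1/17 = 4 - 1/34 = 135/34)
f = 270/17 (f = (135/34)*4 = 270/17 ≈ 15.882)
o*f = 729*(270/17) = 196830/17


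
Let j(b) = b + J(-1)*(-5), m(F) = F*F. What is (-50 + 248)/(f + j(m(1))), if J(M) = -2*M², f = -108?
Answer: -198/97 ≈ -2.0412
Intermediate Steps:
m(F) = F²
j(b) = 10 + b (j(b) = b - 2*(-1)²*(-5) = b - 2*1*(-5) = b - 2*(-5) = b + 10 = 10 + b)
(-50 + 248)/(f + j(m(1))) = (-50 + 248)/(-108 + (10 + 1²)) = 198/(-108 + (10 + 1)) = 198/(-108 + 11) = 198/(-97) = 198*(-1/97) = -198/97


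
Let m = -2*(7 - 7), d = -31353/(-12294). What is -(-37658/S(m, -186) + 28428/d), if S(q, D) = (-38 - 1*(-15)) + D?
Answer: -1302191266/114961 ≈ -11327.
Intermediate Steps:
d = 10451/4098 (d = -31353*(-1/12294) = 10451/4098 ≈ 2.5503)
m = 0 (m = -2*0 = 0)
S(q, D) = -23 + D (S(q, D) = (-38 + 15) + D = -23 + D)
-(-37658/S(m, -186) + 28428/d) = -(-37658/(-23 - 186) + 28428/(10451/4098)) = -(-37658/(-209) + 28428*(4098/10451)) = -(-37658*(-1/209) + 116497944/10451) = -(1982/11 + 116497944/10451) = -1*1302191266/114961 = -1302191266/114961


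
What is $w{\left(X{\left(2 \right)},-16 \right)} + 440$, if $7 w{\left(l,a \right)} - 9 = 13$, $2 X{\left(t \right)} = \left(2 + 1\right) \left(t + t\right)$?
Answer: $\frac{3102}{7} \approx 443.14$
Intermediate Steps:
$X{\left(t \right)} = 3 t$ ($X{\left(t \right)} = \frac{\left(2 + 1\right) \left(t + t\right)}{2} = \frac{3 \cdot 2 t}{2} = \frac{6 t}{2} = 3 t$)
$w{\left(l,a \right)} = \frac{22}{7}$ ($w{\left(l,a \right)} = \frac{9}{7} + \frac{1}{7} \cdot 13 = \frac{9}{7} + \frac{13}{7} = \frac{22}{7}$)
$w{\left(X{\left(2 \right)},-16 \right)} + 440 = \frac{22}{7} + 440 = \frac{3102}{7}$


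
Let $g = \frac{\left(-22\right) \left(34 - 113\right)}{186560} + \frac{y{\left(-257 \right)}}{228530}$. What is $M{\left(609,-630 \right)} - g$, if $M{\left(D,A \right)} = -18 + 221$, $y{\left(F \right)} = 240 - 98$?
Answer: $\frac{39338142517}{193793440} \approx 202.99$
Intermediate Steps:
$y{\left(F \right)} = 142$ ($y{\left(F \right)} = 240 - 98 = 142$)
$M{\left(D,A \right)} = 203$
$g = \frac{1925803}{193793440}$ ($g = \frac{\left(-22\right) \left(34 - 113\right)}{186560} + \frac{142}{228530} = \left(-22\right) \left(-79\right) \frac{1}{186560} + 142 \cdot \frac{1}{228530} = 1738 \cdot \frac{1}{186560} + \frac{71}{114265} = \frac{79}{8480} + \frac{71}{114265} = \frac{1925803}{193793440} \approx 0.0099374$)
$M{\left(609,-630 \right)} - g = 203 - \frac{1925803}{193793440} = \frac{39338142517}{193793440}$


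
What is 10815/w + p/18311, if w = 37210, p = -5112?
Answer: 1563189/136270462 ≈ 0.011471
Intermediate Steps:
10815/w + p/18311 = 10815/37210 - 5112/18311 = 10815*(1/37210) - 5112*1/18311 = 2163/7442 - 5112/18311 = 1563189/136270462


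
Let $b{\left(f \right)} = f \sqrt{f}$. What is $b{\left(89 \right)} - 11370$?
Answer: $-11370 + 89 \sqrt{89} \approx -10530.0$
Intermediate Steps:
$b{\left(f \right)} = f^{\frac{3}{2}}$
$b{\left(89 \right)} - 11370 = 89^{\frac{3}{2}} - 11370 = 89 \sqrt{89} - 11370 = -11370 + 89 \sqrt{89}$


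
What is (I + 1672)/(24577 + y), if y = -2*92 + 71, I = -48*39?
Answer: -25/3058 ≈ -0.0081753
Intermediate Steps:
I = -1872
y = -113 (y = -184 + 71 = -113)
(I + 1672)/(24577 + y) = (-1872 + 1672)/(24577 - 113) = -200/24464 = -200*1/24464 = -25/3058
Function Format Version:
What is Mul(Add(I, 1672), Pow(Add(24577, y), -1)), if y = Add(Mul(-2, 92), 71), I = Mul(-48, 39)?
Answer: Rational(-25, 3058) ≈ -0.0081753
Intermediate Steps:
I = -1872
y = -113 (y = Add(-184, 71) = -113)
Mul(Add(I, 1672), Pow(Add(24577, y), -1)) = Mul(Add(-1872, 1672), Pow(Add(24577, -113), -1)) = Mul(-200, Pow(24464, -1)) = Mul(-200, Rational(1, 24464)) = Rational(-25, 3058)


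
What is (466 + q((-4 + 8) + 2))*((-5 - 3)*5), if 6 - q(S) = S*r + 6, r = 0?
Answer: -18640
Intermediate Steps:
q(S) = 0 (q(S) = 6 - (S*0 + 6) = 6 - (0 + 6) = 6 - 1*6 = 6 - 6 = 0)
(466 + q((-4 + 8) + 2))*((-5 - 3)*5) = (466 + 0)*((-5 - 3)*5) = 466*(-8*5) = 466*(-40) = -18640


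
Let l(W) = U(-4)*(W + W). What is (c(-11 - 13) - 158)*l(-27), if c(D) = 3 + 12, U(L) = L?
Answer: -30888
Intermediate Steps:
c(D) = 15
l(W) = -8*W (l(W) = -4*(W + W) = -8*W)
(c(-11 - 13) - 158)*l(-27) = (15 - 158)*(-8*(-27)) = -143*216 = -30888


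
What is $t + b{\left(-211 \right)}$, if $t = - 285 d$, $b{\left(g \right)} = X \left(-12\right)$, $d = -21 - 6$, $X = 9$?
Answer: $7587$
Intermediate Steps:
$d = -27$
$b{\left(g \right)} = -108$ ($b{\left(g \right)} = 9 \left(-12\right) = -108$)
$t = 7695$ ($t = \left(-285\right) \left(-27\right) = 7695$)
$t + b{\left(-211 \right)} = 7695 - 108 = 7587$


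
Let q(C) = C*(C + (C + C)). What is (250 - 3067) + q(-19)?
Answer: -1734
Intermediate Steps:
q(C) = 3*C² (q(C) = C*(C + 2*C) = C*(3*C) = 3*C²)
(250 - 3067) + q(-19) = (250 - 3067) + 3*(-19)² = -2817 + 3*361 = -2817 + 1083 = -1734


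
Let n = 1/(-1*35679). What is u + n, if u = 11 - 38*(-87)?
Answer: 118347242/35679 ≈ 3317.0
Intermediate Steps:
u = 3317 (u = 11 + 3306 = 3317)
n = -1/35679 (n = 1/(-35679) = -1/35679 ≈ -2.8028e-5)
u + n = 3317 - 1/35679 = 118347242/35679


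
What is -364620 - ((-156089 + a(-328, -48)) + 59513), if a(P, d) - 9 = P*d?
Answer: -283797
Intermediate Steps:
a(P, d) = 9 + P*d
-364620 - ((-156089 + a(-328, -48)) + 59513) = -364620 - ((-156089 + (9 - 328*(-48))) + 59513) = -364620 - ((-156089 + (9 + 15744)) + 59513) = -364620 - ((-156089 + 15753) + 59513) = -364620 - (-140336 + 59513) = -364620 - 1*(-80823) = -364620 + 80823 = -283797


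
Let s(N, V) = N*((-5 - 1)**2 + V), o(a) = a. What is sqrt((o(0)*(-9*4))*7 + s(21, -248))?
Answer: 2*I*sqrt(1113) ≈ 66.723*I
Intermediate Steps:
s(N, V) = N*(36 + V) (s(N, V) = N*((-6)**2 + V) = N*(36 + V))
sqrt((o(0)*(-9*4))*7 + s(21, -248)) = sqrt((0*(-9*4))*7 + 21*(36 - 248)) = sqrt((0*(-36))*7 + 21*(-212)) = sqrt(0*7 - 4452) = sqrt(0 - 4452) = sqrt(-4452) = 2*I*sqrt(1113)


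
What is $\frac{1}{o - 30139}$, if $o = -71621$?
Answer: $- \frac{1}{101760} \approx -9.827 \cdot 10^{-6}$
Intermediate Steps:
$\frac{1}{o - 30139} = \frac{1}{-71621 - 30139} = \frac{1}{-101760} = - \frac{1}{101760}$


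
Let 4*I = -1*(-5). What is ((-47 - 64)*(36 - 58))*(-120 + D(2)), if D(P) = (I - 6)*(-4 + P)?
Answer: -269841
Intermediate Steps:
I = 5/4 (I = (-1*(-5))/4 = (1/4)*5 = 5/4 ≈ 1.2500)
D(P) = 19 - 19*P/4 (D(P) = (5/4 - 6)*(-4 + P) = -19*(-4 + P)/4 = 19 - 19*P/4)
((-47 - 64)*(36 - 58))*(-120 + D(2)) = ((-47 - 64)*(36 - 58))*(-120 + (19 - 19/4*2)) = (-111*(-22))*(-120 + (19 - 19/2)) = 2442*(-120 + 19/2) = 2442*(-221/2) = -269841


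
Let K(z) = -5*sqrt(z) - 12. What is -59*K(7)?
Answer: 708 + 295*sqrt(7) ≈ 1488.5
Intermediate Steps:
K(z) = -12 - 5*sqrt(z)
-59*K(7) = -59*(-12 - 5*sqrt(7)) = 708 + 295*sqrt(7)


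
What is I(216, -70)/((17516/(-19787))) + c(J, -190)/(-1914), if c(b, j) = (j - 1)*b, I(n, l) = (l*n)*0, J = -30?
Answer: -955/319 ≈ -2.9937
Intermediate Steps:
I(n, l) = 0
c(b, j) = b*(-1 + j) (c(b, j) = (-1 + j)*b = b*(-1 + j))
I(216, -70)/((17516/(-19787))) + c(J, -190)/(-1914) = 0/((17516/(-19787))) - 30*(-1 - 190)/(-1914) = 0/((17516*(-1/19787))) - 30*(-191)*(-1/1914) = 0/(-17516/19787) + 5730*(-1/1914) = 0*(-19787/17516) - 955/319 = 0 - 955/319 = -955/319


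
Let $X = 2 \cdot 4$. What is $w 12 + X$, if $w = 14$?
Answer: $176$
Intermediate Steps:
$X = 8$
$w 12 + X = 14 \cdot 12 + 8 = 168 + 8 = 176$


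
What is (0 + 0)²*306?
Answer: 0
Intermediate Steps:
(0 + 0)²*306 = 0²*306 = 0*306 = 0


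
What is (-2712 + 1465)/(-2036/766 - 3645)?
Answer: 477601/1397053 ≈ 0.34186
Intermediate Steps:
(-2712 + 1465)/(-2036/766 - 3645) = -1247/(-2036*1/766 - 3645) = -1247/(-1018/383 - 3645) = -1247/(-1397053/383) = -1247*(-383/1397053) = 477601/1397053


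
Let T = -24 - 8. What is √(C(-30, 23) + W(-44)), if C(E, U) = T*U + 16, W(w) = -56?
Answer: 2*I*√194 ≈ 27.857*I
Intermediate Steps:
T = -32
C(E, U) = 16 - 32*U (C(E, U) = -32*U + 16 = 16 - 32*U)
√(C(-30, 23) + W(-44)) = √((16 - 32*23) - 56) = √((16 - 736) - 56) = √(-720 - 56) = √(-776) = 2*I*√194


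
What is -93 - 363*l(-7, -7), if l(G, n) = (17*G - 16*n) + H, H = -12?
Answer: 6804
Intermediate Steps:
l(G, n) = -12 - 16*n + 17*G (l(G, n) = (17*G - 16*n) - 12 = (-16*n + 17*G) - 12 = -12 - 16*n + 17*G)
-93 - 363*l(-7, -7) = -93 - 363*(-12 - 16*(-7) + 17*(-7)) = -93 - 363*(-12 + 112 - 119) = -93 - 363*(-19) = -93 + 6897 = 6804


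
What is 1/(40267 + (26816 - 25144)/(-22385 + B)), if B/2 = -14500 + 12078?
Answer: 27229/1096428471 ≈ 2.4834e-5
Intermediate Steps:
B = -4844 (B = 2*(-14500 + 12078) = 2*(-2422) = -4844)
1/(40267 + (26816 - 25144)/(-22385 + B)) = 1/(40267 + (26816 - 25144)/(-22385 - 4844)) = 1/(40267 + 1672/(-27229)) = 1/(40267 + 1672*(-1/27229)) = 1/(40267 - 1672/27229) = 1/(1096428471/27229) = 27229/1096428471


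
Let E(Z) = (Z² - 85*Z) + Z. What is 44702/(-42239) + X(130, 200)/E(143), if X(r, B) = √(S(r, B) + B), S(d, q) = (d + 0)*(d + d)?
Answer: -44702/42239 + 20*√85/8437 ≈ -1.0365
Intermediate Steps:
S(d, q) = 2*d² (S(d, q) = d*(2*d) = 2*d²)
E(Z) = Z² - 84*Z
X(r, B) = √(B + 2*r²) (X(r, B) = √(2*r² + B) = √(B + 2*r²))
44702/(-42239) + X(130, 200)/E(143) = 44702/(-42239) + √(200 + 2*130²)/((143*(-84 + 143))) = 44702*(-1/42239) + √(200 + 2*16900)/((143*59)) = -44702/42239 + √(200 + 33800)/8437 = -44702/42239 + √34000*(1/8437) = -44702/42239 + (20*√85)*(1/8437) = -44702/42239 + 20*√85/8437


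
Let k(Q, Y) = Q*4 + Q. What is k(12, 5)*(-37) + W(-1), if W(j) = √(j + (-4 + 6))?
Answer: -2219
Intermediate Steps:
W(j) = √(2 + j) (W(j) = √(j + 2) = √(2 + j))
k(Q, Y) = 5*Q (k(Q, Y) = 4*Q + Q = 5*Q)
k(12, 5)*(-37) + W(-1) = (5*12)*(-37) + √(2 - 1) = 60*(-37) + √1 = -2220 + 1 = -2219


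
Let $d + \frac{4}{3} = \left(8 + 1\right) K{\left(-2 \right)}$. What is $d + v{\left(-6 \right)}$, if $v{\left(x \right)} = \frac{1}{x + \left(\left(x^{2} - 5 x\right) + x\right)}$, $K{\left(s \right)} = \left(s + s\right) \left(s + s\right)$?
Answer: $\frac{7705}{54} \approx 142.69$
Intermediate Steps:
$K{\left(s \right)} = 4 s^{2}$ ($K{\left(s \right)} = 2 s 2 s = 4 s^{2}$)
$v{\left(x \right)} = \frac{1}{x^{2} - 3 x}$ ($v{\left(x \right)} = \frac{1}{x + \left(x^{2} - 4 x\right)} = \frac{1}{x^{2} - 3 x}$)
$d = \frac{428}{3}$ ($d = - \frac{4}{3} + \left(8 + 1\right) 4 \left(-2\right)^{2} = - \frac{4}{3} + 9 \cdot 4 \cdot 4 = - \frac{4}{3} + 9 \cdot 16 = - \frac{4}{3} + 144 = \frac{428}{3} \approx 142.67$)
$d + v{\left(-6 \right)} = \frac{428}{3} + \frac{1}{\left(-6\right) \left(-3 - 6\right)} = \frac{428}{3} - \frac{1}{6 \left(-9\right)} = \frac{428}{3} - - \frac{1}{54} = \frac{428}{3} + \frac{1}{54} = \frac{7705}{54}$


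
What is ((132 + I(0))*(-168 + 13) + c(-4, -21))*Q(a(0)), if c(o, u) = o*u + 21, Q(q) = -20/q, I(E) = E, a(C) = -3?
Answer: -135700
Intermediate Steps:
c(o, u) = 21 + o*u
((132 + I(0))*(-168 + 13) + c(-4, -21))*Q(a(0)) = ((132 + 0)*(-168 + 13) + (21 - 4*(-21)))*(-20/(-3)) = (132*(-155) + (21 + 84))*(-20*(-1/3)) = (-20460 + 105)*(20/3) = -20355*20/3 = -135700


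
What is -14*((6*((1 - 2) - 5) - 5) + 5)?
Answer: 504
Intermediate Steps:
-14*((6*((1 - 2) - 5) - 5) + 5) = -14*((6*(-1 - 5) - 5) + 5) = -14*((6*(-6) - 5) + 5) = -14*((-36 - 5) + 5) = -14*(-41 + 5) = -14*(-36) = 504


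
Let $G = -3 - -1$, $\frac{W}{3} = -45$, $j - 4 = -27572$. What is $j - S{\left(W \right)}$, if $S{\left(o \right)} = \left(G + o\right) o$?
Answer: $-46063$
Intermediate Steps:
$j = -27568$ ($j = 4 - 27572 = -27568$)
$W = -135$ ($W = 3 \left(-45\right) = -135$)
$G = -2$ ($G = -3 + 1 = -2$)
$S{\left(o \right)} = o \left(-2 + o\right)$ ($S{\left(o \right)} = \left(-2 + o\right) o = o \left(-2 + o\right)$)
$j - S{\left(W \right)} = -27568 - - 135 \left(-2 - 135\right) = -27568 - \left(-135\right) \left(-137\right) = -27568 - 18495 = -46063$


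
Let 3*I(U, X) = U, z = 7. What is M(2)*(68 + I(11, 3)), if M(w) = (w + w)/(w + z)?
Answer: 860/27 ≈ 31.852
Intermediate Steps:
I(U, X) = U/3
M(w) = 2*w/(7 + w) (M(w) = (w + w)/(w + 7) = (2*w)/(7 + w) = 2*w/(7 + w))
M(2)*(68 + I(11, 3)) = (2*2/(7 + 2))*(68 + (⅓)*11) = (2*2/9)*(68 + 11/3) = (2*2*(⅑))*(215/3) = (4/9)*(215/3) = 860/27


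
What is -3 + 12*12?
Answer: 141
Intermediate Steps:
-3 + 12*12 = -3 + 144 = 141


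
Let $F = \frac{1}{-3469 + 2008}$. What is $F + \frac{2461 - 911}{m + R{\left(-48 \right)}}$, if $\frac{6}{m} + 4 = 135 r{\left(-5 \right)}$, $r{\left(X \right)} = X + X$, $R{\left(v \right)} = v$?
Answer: $- \frac{511044283}{15827013} \approx -32.289$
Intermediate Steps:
$r{\left(X \right)} = 2 X$
$m = - \frac{3}{677}$ ($m = \frac{6}{-4 + 135 \cdot 2 \left(-5\right)} = \frac{6}{-4 + 135 \left(-10\right)} = \frac{6}{-4 - 1350} = \frac{6}{-1354} = 6 \left(- \frac{1}{1354}\right) = - \frac{3}{677} \approx -0.0044313$)
$F = - \frac{1}{1461}$ ($F = \frac{1}{-1461} = - \frac{1}{1461} \approx -0.00068446$)
$F + \frac{2461 - 911}{m + R{\left(-48 \right)}} = - \frac{1}{1461} + \frac{2461 - 911}{- \frac{3}{677} - 48} = - \frac{1}{1461} + \frac{1550}{- \frac{32499}{677}} = - \frac{1}{1461} + 1550 \left(- \frac{677}{32499}\right) = - \frac{1}{1461} - \frac{1049350}{32499} = - \frac{511044283}{15827013}$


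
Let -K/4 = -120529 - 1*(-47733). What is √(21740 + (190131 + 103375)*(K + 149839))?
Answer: √129442918378 ≈ 3.5978e+5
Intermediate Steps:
K = 291184 (K = -4*(-120529 - 1*(-47733)) = -4*(-120529 + 47733) = -4*(-72796) = 291184)
√(21740 + (190131 + 103375)*(K + 149839)) = √(21740 + (190131 + 103375)*(291184 + 149839)) = √(21740 + 293506*441023) = √(21740 + 129442896638) = √129442918378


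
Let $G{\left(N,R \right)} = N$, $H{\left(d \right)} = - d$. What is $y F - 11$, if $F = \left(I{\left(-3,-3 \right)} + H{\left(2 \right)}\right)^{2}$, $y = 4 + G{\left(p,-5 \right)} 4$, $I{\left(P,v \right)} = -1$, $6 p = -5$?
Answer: $-5$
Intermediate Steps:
$p = - \frac{5}{6}$ ($p = \frac{1}{6} \left(-5\right) = - \frac{5}{6} \approx -0.83333$)
$y = \frac{2}{3}$ ($y = 4 - \frac{10}{3} = \frac{2}{3} \approx 0.66667$)
$F = 9$ ($F = \left(-1 - 2\right)^{2} = \left(-3\right)^{2} = 9$)
$y F - 11 = \frac{2}{3} \cdot 9 - 11 = 6 - 11 = -5$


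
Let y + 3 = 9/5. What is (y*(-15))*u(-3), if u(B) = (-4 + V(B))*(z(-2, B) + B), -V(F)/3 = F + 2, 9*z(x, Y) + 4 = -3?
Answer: 68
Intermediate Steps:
z(x, Y) = -7/9 (z(x, Y) = -4/9 + (⅑)*(-3) = -4/9 - ⅓ = -7/9)
V(F) = -6 - 3*F (V(F) = -3*(F + 2) = -3*(2 + F) = -6 - 3*F)
y = -6/5 (y = -3 + 9/5 = -6/5 ≈ -1.2000)
u(B) = (-10 - 3*B)*(-7/9 + B) (u(B) = (-4 + (-6 - 3*B))*(-7/9 + B) = (-10 - 3*B)*(-7/9 + B))
(y*(-15))*u(-3) = (-6/5*(-15))*(70/9 - 3*(-3)² - 23/3*(-3)) = 18*(70/9 - 3*9 + 23) = 18*(70/9 - 27 + 23) = 18*(34/9) = 68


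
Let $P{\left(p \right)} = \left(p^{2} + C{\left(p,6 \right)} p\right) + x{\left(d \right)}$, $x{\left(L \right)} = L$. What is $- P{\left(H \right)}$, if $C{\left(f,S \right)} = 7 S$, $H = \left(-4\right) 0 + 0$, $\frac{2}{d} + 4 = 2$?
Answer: $1$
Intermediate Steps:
$d = -1$ ($d = \frac{2}{-4 + 2} = \frac{2}{-2} = 2 \left(- \frac{1}{2}\right) = -1$)
$H = 0$ ($H = 0 + 0 = 0$)
$P{\left(p \right)} = -1 + p^{2} + 42 p$ ($P{\left(p \right)} = \left(p^{2} + 7 \cdot 6 p\right) - 1 = \left(p^{2} + 42 p\right) - 1 = -1 + p^{2} + 42 p$)
$- P{\left(H \right)} = - (-1 + 0^{2} + 42 \cdot 0) = - (-1 + 0 + 0) = \left(-1\right) \left(-1\right) = 1$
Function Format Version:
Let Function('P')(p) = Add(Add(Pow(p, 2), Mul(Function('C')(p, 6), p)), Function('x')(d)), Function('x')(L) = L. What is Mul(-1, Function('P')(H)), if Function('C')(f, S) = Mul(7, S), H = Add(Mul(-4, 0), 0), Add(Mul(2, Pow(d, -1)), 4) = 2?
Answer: 1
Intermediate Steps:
d = -1 (d = Mul(2, Pow(Add(-4, 2), -1)) = Mul(2, Pow(-2, -1)) = Mul(2, Rational(-1, 2)) = -1)
H = 0 (H = Add(0, 0) = 0)
Function('P')(p) = Add(-1, Pow(p, 2), Mul(42, p)) (Function('P')(p) = Add(Add(Pow(p, 2), Mul(Mul(7, 6), p)), -1) = Add(Add(Pow(p, 2), Mul(42, p)), -1) = Add(-1, Pow(p, 2), Mul(42, p)))
Mul(-1, Function('P')(H)) = Mul(-1, Add(-1, Pow(0, 2), Mul(42, 0))) = Mul(-1, Add(-1, 0, 0)) = Mul(-1, -1) = 1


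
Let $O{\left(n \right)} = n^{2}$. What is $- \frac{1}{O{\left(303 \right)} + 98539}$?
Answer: $- \frac{1}{190348} \approx -5.2535 \cdot 10^{-6}$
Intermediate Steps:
$- \frac{1}{O{\left(303 \right)} + 98539} = - \frac{1}{303^{2} + 98539} = - \frac{1}{91809 + 98539} = - \frac{1}{190348}$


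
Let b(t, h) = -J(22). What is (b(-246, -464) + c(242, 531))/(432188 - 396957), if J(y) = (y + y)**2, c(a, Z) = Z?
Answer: -1405/35231 ≈ -0.039880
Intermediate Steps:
J(y) = 4*y**2 (J(y) = (2*y)**2 = 4*y**2)
b(t, h) = -1936 (b(t, h) = -4*22**2 = -4*484 = -1*1936 = -1936)
(b(-246, -464) + c(242, 531))/(432188 - 396957) = (-1936 + 531)/(432188 - 396957) = -1405/35231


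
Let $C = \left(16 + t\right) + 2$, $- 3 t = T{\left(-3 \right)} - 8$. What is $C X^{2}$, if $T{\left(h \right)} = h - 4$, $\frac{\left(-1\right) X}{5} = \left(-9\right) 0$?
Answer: $0$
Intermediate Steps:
$X = 0$ ($X = - 5 \left(\left(-9\right) 0\right) = \left(-5\right) 0 = 0$)
$T{\left(h \right)} = -4 + h$ ($T{\left(h \right)} = h - 4 = -4 + h$)
$t = 5$ ($t = - \frac{\left(-4 - 3\right) - 8}{3} = - \frac{-7 - 8}{3} = \left(- \frac{1}{3}\right) \left(-15\right) = 5$)
$C = 23$ ($C = \left(16 + 5\right) + 2 = 21 + 2 = 23$)
$C X^{2} = 23 \cdot 0^{2} = 23 \cdot 0 = 0$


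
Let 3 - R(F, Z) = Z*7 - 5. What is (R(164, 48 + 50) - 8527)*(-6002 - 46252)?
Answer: 480998070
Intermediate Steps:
R(F, Z) = 8 - 7*Z (R(F, Z) = 3 - (Z*7 - 5) = 3 - (7*Z - 5) = 3 - (-5 + 7*Z) = 3 + (5 - 7*Z) = 8 - 7*Z)
(R(164, 48 + 50) - 8527)*(-6002 - 46252) = ((8 - 7*(48 + 50)) - 8527)*(-6002 - 46252) = ((8 - 7*98) - 8527)*(-52254) = ((8 - 686) - 8527)*(-52254) = (-678 - 8527)*(-52254) = -9205*(-52254) = 480998070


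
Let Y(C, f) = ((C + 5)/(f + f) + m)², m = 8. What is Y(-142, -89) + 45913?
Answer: 1457144213/31684 ≈ 45990.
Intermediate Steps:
Y(C, f) = (8 + (5 + C)/(2*f))² (Y(C, f) = ((C + 5)/(f + f) + 8)² = ((5 + C)/((2*f)) + 8)² = ((5 + C)*(1/(2*f)) + 8)² = ((5 + C)/(2*f) + 8)² = (8 + (5 + C)/(2*f))²)
Y(-142, -89) + 45913 = (¼)*(5 - 142 + 16*(-89))²/(-89)² + 45913 = (¼)*(1/7921)*(5 - 142 - 1424)² + 45913 = (¼)*(1/7921)*(-1561)² + 45913 = (¼)*(1/7921)*2436721 + 45913 = 2436721/31684 + 45913 = 1457144213/31684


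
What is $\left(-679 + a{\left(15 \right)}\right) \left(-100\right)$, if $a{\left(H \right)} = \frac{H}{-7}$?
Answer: $\frac{476800}{7} \approx 68114.0$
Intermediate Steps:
$a{\left(H \right)} = - \frac{H}{7}$ ($a{\left(H \right)} = H \left(- \frac{1}{7}\right) = - \frac{H}{7}$)
$\left(-679 + a{\left(15 \right)}\right) \left(-100\right) = \left(-679 - \frac{15}{7}\right) \left(-100\right) = \left(- \frac{4768}{7}\right) \left(-100\right) = \frac{476800}{7}$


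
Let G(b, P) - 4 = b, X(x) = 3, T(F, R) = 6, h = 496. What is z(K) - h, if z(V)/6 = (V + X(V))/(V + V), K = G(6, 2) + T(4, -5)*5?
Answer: -19711/40 ≈ -492.77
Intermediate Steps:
G(b, P) = 4 + b
K = 40 (K = (4 + 6) + 6*5 = 10 + 30 = 40)
z(V) = 3*(3 + V)/V (z(V) = 6*((V + 3)/(V + V)) = 6*((3 + V)/((2*V))) = 6*((3 + V)*(1/(2*V))) = 6*((3 + V)/(2*V)) = 3*(3 + V)/V)
z(K) - h = (3 + 9/40) - 1*496 = (3 + 9*(1/40)) - 496 = (3 + 9/40) - 496 = 129/40 - 496 = -19711/40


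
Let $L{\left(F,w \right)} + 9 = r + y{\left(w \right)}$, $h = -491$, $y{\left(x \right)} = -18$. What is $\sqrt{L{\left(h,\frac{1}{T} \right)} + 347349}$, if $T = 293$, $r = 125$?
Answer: $\sqrt{347447} \approx 589.45$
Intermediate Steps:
$L{\left(F,w \right)} = 98$ ($L{\left(F,w \right)} = -9 + \left(125 - 18\right) = -9 + 107 = 98$)
$\sqrt{L{\left(h,\frac{1}{T} \right)} + 347349} = \sqrt{98 + 347349} = \sqrt{347447}$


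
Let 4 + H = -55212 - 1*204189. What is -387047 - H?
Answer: -127642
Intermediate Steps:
H = -259405 (H = -4 + (-55212 - 1*204189) = -4 + (-55212 - 204189) = -4 - 259401 = -259405)
-387047 - H = -387047 - 1*(-259405) = -387047 + 259405 = -127642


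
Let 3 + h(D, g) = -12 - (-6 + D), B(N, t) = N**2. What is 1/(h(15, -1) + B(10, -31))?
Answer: 1/76 ≈ 0.013158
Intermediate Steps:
h(D, g) = -9 - D (h(D, g) = -3 + (-12 - (-6 + D)) = -3 + (-12 + (6 - D)) = -3 + (-6 - D) = -9 - D)
1/(h(15, -1) + B(10, -31)) = 1/((-9 - 1*15) + 10**2) = 1/((-9 - 15) + 100) = 1/(-24 + 100) = 1/76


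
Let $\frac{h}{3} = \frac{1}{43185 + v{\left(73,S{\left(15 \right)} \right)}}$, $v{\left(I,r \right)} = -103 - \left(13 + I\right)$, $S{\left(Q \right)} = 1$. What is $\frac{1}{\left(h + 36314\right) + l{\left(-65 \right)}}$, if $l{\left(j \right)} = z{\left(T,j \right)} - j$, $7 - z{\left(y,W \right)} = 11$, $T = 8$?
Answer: $\frac{14332}{521326501} \approx 2.7491 \cdot 10^{-5}$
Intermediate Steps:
$z{\left(y,W \right)} = -4$ ($z{\left(y,W \right)} = 7 - 11 = -4$)
$v{\left(I,r \right)} = -116 - I$ ($v{\left(I,r \right)} = -103 - \left(13 + I\right) = -116 - I$)
$l{\left(j \right)} = -4 - j$
$h = \frac{1}{14332}$ ($h = \frac{3}{43185 - 189} = \frac{3}{42996} = 3 \cdot \frac{1}{42996} = \frac{1}{14332} \approx 6.9774 \cdot 10^{-5}$)
$\frac{1}{\left(h + 36314\right) + l{\left(-65 \right)}} = \frac{1}{\left(\frac{1}{14332} + 36314\right) - -61} = \frac{1}{\frac{520452249}{14332} + \left(-4 + 65\right)} = \frac{1}{\frac{520452249}{14332} + 61} = \frac{1}{\frac{521326501}{14332}} = \frac{14332}{521326501}$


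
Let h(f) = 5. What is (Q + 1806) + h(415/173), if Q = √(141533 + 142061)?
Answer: 1811 + √283594 ≈ 2343.5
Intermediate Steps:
Q = √283594 ≈ 532.54
(Q + 1806) + h(415/173) = (√283594 + 1806) + 5 = (1806 + √283594) + 5 = 1811 + √283594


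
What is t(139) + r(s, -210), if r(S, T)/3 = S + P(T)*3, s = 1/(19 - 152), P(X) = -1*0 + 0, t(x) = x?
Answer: 18484/133 ≈ 138.98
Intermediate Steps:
P(X) = 0 (P(X) = 0 + 0 = 0)
s = -1/133 (s = 1/(-133) = -1/133 ≈ -0.0075188)
r(S, T) = 3*S (r(S, T) = 3*(S + 0*3) = 3*(S + 0) = 3*S)
t(139) + r(s, -210) = 139 + 3*(-1/133) = 139 - 3/133 = 18484/133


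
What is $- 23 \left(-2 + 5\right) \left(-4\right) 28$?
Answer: $7728$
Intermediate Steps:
$- 23 \left(-2 + 5\right) \left(-4\right) 28 = - 23 \cdot 3 \left(-4\right) 28 = \left(-23\right) \left(-12\right) 28 = 276 \cdot 28 = 7728$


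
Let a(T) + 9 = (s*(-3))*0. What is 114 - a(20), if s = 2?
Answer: 123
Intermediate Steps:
a(T) = -9 (a(T) = -9 + (2*(-3))*0 = -9 - 6*0 = -9 + 0 = -9)
114 - a(20) = 114 - 1*(-9) = 114 + 9 = 123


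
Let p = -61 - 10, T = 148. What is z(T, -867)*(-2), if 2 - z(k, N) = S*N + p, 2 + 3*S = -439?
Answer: 254752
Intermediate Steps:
S = -147 (S = -⅔ + (⅓)*(-439) = -⅔ - 439/3 = -147)
p = -71
z(k, N) = 73 + 147*N (z(k, N) = 2 - (-147*N - 71) = 2 - (-71 - 147*N) = 2 + (71 + 147*N) = 73 + 147*N)
z(T, -867)*(-2) = (73 + 147*(-867))*(-2) = (73 - 127449)*(-2) = -127376*(-2) = 254752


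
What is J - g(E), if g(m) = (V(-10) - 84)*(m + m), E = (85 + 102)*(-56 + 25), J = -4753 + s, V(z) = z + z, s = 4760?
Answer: -1205769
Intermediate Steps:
V(z) = 2*z
J = 7 (J = -4753 + 4760 = 7)
E = -5797 (E = 187*(-31) = -5797)
g(m) = -208*m (g(m) = (2*(-10) - 84)*(m + m) = (-20 - 84)*(2*m) = -208*m)
J - g(E) = 7 - (-208)*(-5797) = 7 - 1*1205776 = 7 - 1205776 = -1205769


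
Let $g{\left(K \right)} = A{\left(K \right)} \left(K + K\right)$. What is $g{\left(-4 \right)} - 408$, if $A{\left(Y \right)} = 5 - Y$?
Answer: $-480$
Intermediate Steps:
$g{\left(K \right)} = 2 K \left(5 - K\right)$ ($g{\left(K \right)} = \left(5 - K\right) \left(K + K\right) = \left(5 - K\right) 2 K = 2 K \left(5 - K\right)$)
$g{\left(-4 \right)} - 408 = 2 \left(-4\right) \left(5 - -4\right) - 408 = 2 \left(-4\right) \left(5 + 4\right) - 408 = 2 \left(-4\right) 9 - 408 = -72 - 408 = -480$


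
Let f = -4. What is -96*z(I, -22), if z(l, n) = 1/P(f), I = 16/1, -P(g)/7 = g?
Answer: -24/7 ≈ -3.4286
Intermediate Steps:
P(g) = -7*g
I = 16 (I = 16*1 = 16)
z(l, n) = 1/28 (z(l, n) = 1/(-7*(-4)) = 1/28)
-96*z(I, -22) = -96*1/28 = -24/7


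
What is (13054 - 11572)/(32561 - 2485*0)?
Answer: 1482/32561 ≈ 0.045515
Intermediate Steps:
(13054 - 11572)/(32561 - 2485*0) = 1482/(32561 + 0) = 1482/32561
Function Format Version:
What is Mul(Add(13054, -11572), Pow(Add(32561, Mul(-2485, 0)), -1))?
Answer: Rational(1482, 32561) ≈ 0.045515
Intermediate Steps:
Mul(Add(13054, -11572), Pow(Add(32561, Mul(-2485, 0)), -1)) = Mul(1482, Pow(Add(32561, 0), -1)) = Mul(1482, Pow(32561, -1)) = Mul(1482, Rational(1, 32561)) = Rational(1482, 32561)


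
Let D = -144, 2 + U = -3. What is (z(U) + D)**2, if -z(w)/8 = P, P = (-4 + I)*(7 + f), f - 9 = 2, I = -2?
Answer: 518400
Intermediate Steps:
U = -5 (U = -2 - 3 = -5)
f = 11 (f = 9 + 2 = 11)
P = -108 (P = (-4 - 2)*(7 + 11) = -6*18 = -108)
z(w) = 864 (z(w) = -8*(-108) = 864)
(z(U) + D)**2 = (864 - 144)**2 = 720**2 = 518400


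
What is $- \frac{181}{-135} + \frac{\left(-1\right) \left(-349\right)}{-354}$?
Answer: $\frac{5653}{15930} \approx 0.35487$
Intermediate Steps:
$- \frac{181}{-135} + \frac{\left(-1\right) \left(-349\right)}{-354} = \left(-181\right) \left(- \frac{1}{135}\right) + 349 \left(- \frac{1}{354}\right) = \frac{181}{135} - \frac{349}{354} = \frac{5653}{15930}$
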